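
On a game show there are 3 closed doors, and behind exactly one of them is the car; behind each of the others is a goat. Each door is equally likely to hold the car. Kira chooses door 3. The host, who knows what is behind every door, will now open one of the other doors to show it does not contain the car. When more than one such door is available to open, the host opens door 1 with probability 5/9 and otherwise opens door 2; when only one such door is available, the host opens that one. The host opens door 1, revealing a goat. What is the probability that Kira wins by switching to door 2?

9/14

Apply Bayes' rule, conditioning on where the car actually is.
If it is behind door 1 (prior 1/3): the host opened door 1, so this case is ruled out; weight (1/3)·0 = 0.
If it is behind door 2 (prior 1/3): only door 1 is available, probability 1; weight (1/3)·1 = 1/3.
If it is behind door 3 (prior 1/3): door 1 is available, opened with probability 5/9; weight (1/3)·(5/9) = 5/27.
The weights sum to 14/27.
So P(the car behind door 2 | the host opened door 1) = (1/3) / (14/27) = 9/14.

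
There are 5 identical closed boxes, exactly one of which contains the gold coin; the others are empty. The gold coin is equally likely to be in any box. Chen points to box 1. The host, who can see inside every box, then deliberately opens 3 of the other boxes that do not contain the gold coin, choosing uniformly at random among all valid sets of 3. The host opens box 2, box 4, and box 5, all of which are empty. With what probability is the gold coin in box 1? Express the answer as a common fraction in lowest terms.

Condition on the true location of the gold coin.
If it is in box 1 (prior 1/5): the host has 4 equally likely choices, so probability 1/4; weight (1/5)·(1/4) = 1/20.
If it is in any of boxes 2, 4, and 5 (prior 1/5 each): that box was opened and seen not to hold the prize — ruled out; weight (1/5)·0 = 0 each.
If it is in box 3 (prior 1/5): the host has no choice, probability 1; weight (1/5)·1 = 1/5.
The weights sum to 1/4.
So P(the gold coin in box 1 | the host opened box 2, box 4, and box 5) = (1/20) / (1/4) = 1/5.

1/5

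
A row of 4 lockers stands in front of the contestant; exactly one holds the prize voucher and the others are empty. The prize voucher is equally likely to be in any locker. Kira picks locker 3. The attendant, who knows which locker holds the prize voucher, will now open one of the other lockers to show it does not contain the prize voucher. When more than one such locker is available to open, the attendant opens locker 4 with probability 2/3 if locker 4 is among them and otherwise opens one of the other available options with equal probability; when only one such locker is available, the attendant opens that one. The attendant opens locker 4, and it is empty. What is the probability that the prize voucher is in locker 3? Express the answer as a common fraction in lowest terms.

Condition on the true location of the prize voucher.
If it is in any of lockers 1, 2, and 3 (prior 1/4 each): locker 4 is available, opened with probability 2/3; weight (1/4)·(2/3) = 1/6 each.
If it is in locker 4 (prior 1/4): the attendant opened locker 4, so this case is ruled out; weight (1/4)·0 = 0.
The weights sum to 1/2.
So P(the prize voucher in locker 3 | the attendant opened locker 4) = (1/6) / (1/2) = 1/3.

1/3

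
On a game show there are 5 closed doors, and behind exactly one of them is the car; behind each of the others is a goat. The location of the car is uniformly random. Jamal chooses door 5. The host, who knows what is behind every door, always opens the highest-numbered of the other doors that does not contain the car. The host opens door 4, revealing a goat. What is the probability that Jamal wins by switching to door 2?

Apply Bayes' rule, conditioning on where the car actually is.
If it is behind any of doors 1, 2, 3, and 5 (prior 1/5 each): door 4 is the highest-numbered option available, probability 1; weight (1/5)·1 = 1/5 each.
If it is behind door 4 (prior 1/5): the host opened door 4, so this case is ruled out; weight (1/5)·0 = 0.
The weights sum to 4/5.
So P(the car behind door 2 | the host opened door 4) = (1/5) / (4/5) = 1/4.

1/4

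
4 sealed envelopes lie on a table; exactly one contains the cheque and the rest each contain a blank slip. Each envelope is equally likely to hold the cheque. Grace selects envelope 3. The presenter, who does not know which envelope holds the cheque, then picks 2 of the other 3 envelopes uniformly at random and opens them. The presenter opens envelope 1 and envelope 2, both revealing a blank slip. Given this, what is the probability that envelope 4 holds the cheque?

Because the presenter chose which envelopes to open without knowing where the cheque is, the choice is independent of the prize location. Learning that none of the 2 opened envelopes holds the cheque simply rules out those 2 locations and leaves the remaining 2 envelopes still equally likely by symmetry.
So P(the cheque in envelope 4) = 1/2.

1/2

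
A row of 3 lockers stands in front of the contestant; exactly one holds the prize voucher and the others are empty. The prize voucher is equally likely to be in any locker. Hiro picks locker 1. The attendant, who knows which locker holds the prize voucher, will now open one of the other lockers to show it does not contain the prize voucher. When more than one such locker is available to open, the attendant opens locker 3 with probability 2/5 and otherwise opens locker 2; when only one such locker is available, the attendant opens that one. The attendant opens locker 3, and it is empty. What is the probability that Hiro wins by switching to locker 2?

5/7

Apply Bayes' rule, conditioning on where the prize voucher actually is.
If it is in locker 1 (prior 1/3): locker 3 is available, opened with probability 2/5; weight (1/3)·(2/5) = 2/15.
If it is in locker 2 (prior 1/3): only locker 3 is available, probability 1; weight (1/3)·1 = 1/3.
If it is in locker 3 (prior 1/3): the attendant opened locker 3, so this case is ruled out; weight (1/3)·0 = 0.
The weights sum to 7/15.
So P(the prize voucher in locker 2 | the attendant opened locker 3) = (1/3) / (7/15) = 5/7.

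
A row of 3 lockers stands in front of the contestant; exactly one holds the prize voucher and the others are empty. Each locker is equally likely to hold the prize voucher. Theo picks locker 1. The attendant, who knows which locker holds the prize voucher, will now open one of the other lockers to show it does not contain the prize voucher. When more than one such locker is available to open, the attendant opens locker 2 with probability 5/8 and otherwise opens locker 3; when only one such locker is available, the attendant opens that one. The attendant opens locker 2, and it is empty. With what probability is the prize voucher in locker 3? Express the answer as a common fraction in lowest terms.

8/13

Apply Bayes' rule, conditioning on where the prize voucher actually is.
If it is in locker 1 (prior 1/3): locker 2 is available, opened with probability 5/8; weight (1/3)·(5/8) = 5/24.
If it is in locker 2 (prior 1/3): the attendant opened locker 2, so this case is ruled out; weight (1/3)·0 = 0.
If it is in locker 3 (prior 1/3): only locker 2 is available, probability 1; weight (1/3)·1 = 1/3.
The weights sum to 13/24.
So P(the prize voucher in locker 3 | the attendant opened locker 2) = (1/3) / (13/24) = 8/13.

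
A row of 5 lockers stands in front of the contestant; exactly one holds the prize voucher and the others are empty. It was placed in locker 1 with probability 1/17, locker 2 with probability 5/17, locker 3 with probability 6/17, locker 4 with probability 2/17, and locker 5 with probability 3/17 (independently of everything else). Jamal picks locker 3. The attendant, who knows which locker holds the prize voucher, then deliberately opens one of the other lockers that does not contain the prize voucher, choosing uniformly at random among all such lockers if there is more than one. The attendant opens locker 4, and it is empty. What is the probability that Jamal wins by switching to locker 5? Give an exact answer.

Apply Bayes' rule, conditioning on where the prize voucher actually is.
If it is in locker 1 (prior 1/17): the attendant has 3 equally likely choices, so probability 1/3; weight (1/17)·(1/3) = 1/51.
If it is in locker 2 (prior 5/17): the attendant has 3 equally likely choices, so probability 1/3; weight (5/17)·(1/3) = 5/51.
If it is in locker 3 (prior 6/17): the attendant has 4 equally likely choices, so probability 1/4; weight (6/17)·(1/4) = 3/34.
If it is in locker 4 (prior 2/17): the attendant opened locker 4, so this case is ruled out; weight (2/17)·0 = 0.
If it is in locker 5 (prior 3/17): the attendant has 3 equally likely choices, so probability 1/3; weight (3/17)·(1/3) = 1/17.
The weights sum to 9/34.
So P(the prize voucher in locker 5 | the attendant opened locker 4) = (1/17) / (9/34) = 2/9.

2/9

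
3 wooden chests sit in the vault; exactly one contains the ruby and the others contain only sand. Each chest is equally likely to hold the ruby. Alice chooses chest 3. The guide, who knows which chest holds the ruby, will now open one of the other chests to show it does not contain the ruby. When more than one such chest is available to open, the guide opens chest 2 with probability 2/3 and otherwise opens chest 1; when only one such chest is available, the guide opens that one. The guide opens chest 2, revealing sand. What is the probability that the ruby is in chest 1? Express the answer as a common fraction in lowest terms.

Condition on the true location of the ruby.
If it is in chest 1 (prior 1/3): only chest 2 is available, probability 1; weight (1/3)·1 = 1/3.
If it is in chest 2 (prior 1/3): the guide opened chest 2, so this case is ruled out; weight (1/3)·0 = 0.
If it is in chest 3 (prior 1/3): chest 2 is available, opened with probability 2/3; weight (1/3)·(2/3) = 2/9.
The weights sum to 5/9.
So P(the ruby in chest 1 | the guide opened chest 2) = (1/3) / (5/9) = 3/5.

3/5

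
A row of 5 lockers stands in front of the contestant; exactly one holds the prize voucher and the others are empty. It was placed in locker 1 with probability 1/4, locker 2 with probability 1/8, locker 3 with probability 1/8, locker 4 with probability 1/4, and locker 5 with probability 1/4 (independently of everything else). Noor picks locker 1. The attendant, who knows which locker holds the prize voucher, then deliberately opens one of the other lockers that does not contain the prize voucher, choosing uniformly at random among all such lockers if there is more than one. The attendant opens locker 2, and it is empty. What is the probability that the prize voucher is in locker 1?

Consider each possible location of the prize voucher in turn.
If it is in locker 1 (prior 1/4): the attendant has 4 equally likely choices, so probability 1/4; weight (1/4)·(1/4) = 1/16.
If it is in locker 2 (prior 1/8): the attendant opened locker 2, so this case is ruled out; weight (1/8)·0 = 0.
If it is in locker 3 (prior 1/8): the attendant has 3 equally likely choices, so probability 1/3; weight (1/8)·(1/3) = 1/24.
If it is in either of lockers 4 and 5 (prior 1/4 each): the attendant has 3 equally likely choices, so probability 1/3; weight (1/4)·(1/3) = 1/12 each.
The weights sum to 13/48.
So P(the prize voucher in locker 1 | the attendant opened locker 2) = (1/16) / (13/48) = 3/13.

3/13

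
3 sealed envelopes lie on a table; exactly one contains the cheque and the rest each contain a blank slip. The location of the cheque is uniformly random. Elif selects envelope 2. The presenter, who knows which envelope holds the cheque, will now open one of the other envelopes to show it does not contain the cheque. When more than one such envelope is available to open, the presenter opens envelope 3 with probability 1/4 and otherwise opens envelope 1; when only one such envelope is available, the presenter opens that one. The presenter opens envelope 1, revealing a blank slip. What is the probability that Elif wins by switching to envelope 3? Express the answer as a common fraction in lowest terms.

4/7

Apply Bayes' rule, conditioning on where the cheque actually is.
If it is in envelope 1 (prior 1/3): the presenter opened envelope 1, so this case is ruled out; weight (1/3)·0 = 0.
If it is in envelope 2 (prior 1/3): envelope 3 is available but not opened, probability 3/4; weight (1/3)·(3/4) = 1/4.
If it is in envelope 3 (prior 1/3): only envelope 1 is available, probability 1; weight (1/3)·1 = 1/3.
The weights sum to 7/12.
So P(the cheque in envelope 3 | the presenter opened envelope 1) = (1/3) / (7/12) = 4/7.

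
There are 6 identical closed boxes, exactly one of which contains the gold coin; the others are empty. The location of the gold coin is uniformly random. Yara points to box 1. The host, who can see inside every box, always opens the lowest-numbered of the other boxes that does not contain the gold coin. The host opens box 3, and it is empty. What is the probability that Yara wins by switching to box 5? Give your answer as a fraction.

Apply Bayes' rule, conditioning on where the gold coin actually is.
If it is in any of boxes 1, 4, 5, and 6 (prior 1/6 each): the host would have opened box 2 instead, probability 0; weight (1/6)·0 = 0 each.
If it is in box 2 (prior 1/6): box 3 is the lowest-numbered option available, probability 1; weight (1/6)·1 = 1/6.
If it is in box 3 (prior 1/6): the host opened box 3, so this case is ruled out; weight (1/6)·0 = 0.
The weights sum to 1/6.
So P(the gold coin in box 5 | the host opened box 3) = 0 / (1/6) = 0.

0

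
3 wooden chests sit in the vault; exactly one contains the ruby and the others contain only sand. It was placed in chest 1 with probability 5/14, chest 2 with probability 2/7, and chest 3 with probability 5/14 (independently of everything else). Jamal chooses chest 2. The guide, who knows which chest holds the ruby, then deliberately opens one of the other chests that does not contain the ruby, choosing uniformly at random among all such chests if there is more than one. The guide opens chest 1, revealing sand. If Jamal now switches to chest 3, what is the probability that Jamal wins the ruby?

5/7

Consider each possible location of the ruby in turn.
If it is in chest 1 (prior 5/14): the guide opened chest 1, so this case is ruled out; weight (5/14)·0 = 0.
If it is in chest 2 (prior 2/7): the guide has 2 equally likely choices, so probability 1/2; weight (2/7)·(1/2) = 1/7.
If it is in chest 3 (prior 5/14): the guide has no choice, probability 1; weight (5/14)·1 = 5/14.
The weights sum to 1/2.
So P(the ruby in chest 3 | the guide opened chest 1) = (5/14) / (1/2) = 5/7.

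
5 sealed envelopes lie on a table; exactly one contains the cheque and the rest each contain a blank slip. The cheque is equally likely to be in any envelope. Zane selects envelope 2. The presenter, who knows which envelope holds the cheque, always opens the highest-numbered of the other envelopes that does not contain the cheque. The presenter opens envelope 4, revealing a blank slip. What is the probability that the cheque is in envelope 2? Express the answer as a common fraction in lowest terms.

Apply Bayes' rule, conditioning on where the cheque actually is.
If it is in any of envelopes 1, 2, and 3 (prior 1/5 each): the presenter would have opened envelope 5 instead, probability 0; weight (1/5)·0 = 0 each.
If it is in envelope 4 (prior 1/5): the presenter opened envelope 4, so this case is ruled out; weight (1/5)·0 = 0.
If it is in envelope 5 (prior 1/5): envelope 4 is the highest-numbered option available, probability 1; weight (1/5)·1 = 1/5.
The weights sum to 1/5.
So P(the cheque in envelope 2 | the presenter opened envelope 4) = 0 / (1/5) = 0.

0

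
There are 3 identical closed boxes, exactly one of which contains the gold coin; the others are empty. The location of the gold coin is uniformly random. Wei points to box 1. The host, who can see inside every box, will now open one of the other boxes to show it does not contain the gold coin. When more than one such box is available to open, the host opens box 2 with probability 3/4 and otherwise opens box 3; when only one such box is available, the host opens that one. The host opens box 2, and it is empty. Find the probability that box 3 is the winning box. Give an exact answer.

4/7

Consider each possible location of the gold coin in turn.
If it is in box 1 (prior 1/3): box 2 is available, opened with probability 3/4; weight (1/3)·(3/4) = 1/4.
If it is in box 2 (prior 1/3): the host opened box 2, so this case is ruled out; weight (1/3)·0 = 0.
If it is in box 3 (prior 1/3): only box 2 is available, probability 1; weight (1/3)·1 = 1/3.
The weights sum to 7/12.
So P(the gold coin in box 3 | the host opened box 2) = (1/3) / (7/12) = 4/7.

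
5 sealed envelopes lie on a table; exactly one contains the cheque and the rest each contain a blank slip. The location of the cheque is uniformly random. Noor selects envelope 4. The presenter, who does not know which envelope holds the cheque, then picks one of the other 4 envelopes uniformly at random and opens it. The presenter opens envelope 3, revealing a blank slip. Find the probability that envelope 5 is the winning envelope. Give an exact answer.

1/4

Because the presenter chose which envelope to open without knowing where the cheque is, the choice is independent of the prize location. Learning that envelope 3 does not hold the cheque simply rules out that one location and leaves the remaining 4 envelopes still equally likely by symmetry.
So P(the cheque in envelope 5) = 1/4.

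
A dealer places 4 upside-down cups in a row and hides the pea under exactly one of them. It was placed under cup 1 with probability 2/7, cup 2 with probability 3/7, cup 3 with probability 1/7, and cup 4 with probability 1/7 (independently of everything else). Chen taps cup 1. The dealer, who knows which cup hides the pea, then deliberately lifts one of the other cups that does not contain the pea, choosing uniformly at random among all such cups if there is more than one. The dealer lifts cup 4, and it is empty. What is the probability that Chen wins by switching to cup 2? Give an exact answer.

9/16

Condition on the true location of the pea.
If it is under cup 1 (prior 2/7): the dealer has 3 equally likely choices, so probability 1/3; weight (2/7)·(1/3) = 2/21.
If it is under cup 2 (prior 3/7): the dealer has 2 equally likely choices, so probability 1/2; weight (3/7)·(1/2) = 3/14.
If it is under cup 3 (prior 1/7): the dealer has 2 equally likely choices, so probability 1/2; weight (1/7)·(1/2) = 1/14.
If it is under cup 4 (prior 1/7): the dealer opened cup 4, so this case is ruled out; weight (1/7)·0 = 0.
The weights sum to 8/21.
So P(the pea under cup 2 | the dealer opened cup 4) = (3/14) / (8/21) = 9/16.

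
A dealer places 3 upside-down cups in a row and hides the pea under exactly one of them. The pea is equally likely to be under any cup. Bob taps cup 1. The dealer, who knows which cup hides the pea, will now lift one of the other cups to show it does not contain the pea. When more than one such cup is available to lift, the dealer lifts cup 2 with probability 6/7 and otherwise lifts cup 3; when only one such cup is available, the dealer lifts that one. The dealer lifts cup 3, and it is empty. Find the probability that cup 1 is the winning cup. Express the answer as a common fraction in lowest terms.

1/8

Apply Bayes' rule, conditioning on where the pea actually is.
If it is under cup 1 (prior 1/3): cup 2 is available but not opened, probability 1/7; weight (1/3)·(1/7) = 1/21.
If it is under cup 2 (prior 1/3): only cup 3 is available, probability 1; weight (1/3)·1 = 1/3.
If it is under cup 3 (prior 1/3): the dealer opened cup 3, so this case is ruled out; weight (1/3)·0 = 0.
The weights sum to 8/21.
So P(the pea under cup 1 | the dealer opened cup 3) = (1/21) / (8/21) = 1/8.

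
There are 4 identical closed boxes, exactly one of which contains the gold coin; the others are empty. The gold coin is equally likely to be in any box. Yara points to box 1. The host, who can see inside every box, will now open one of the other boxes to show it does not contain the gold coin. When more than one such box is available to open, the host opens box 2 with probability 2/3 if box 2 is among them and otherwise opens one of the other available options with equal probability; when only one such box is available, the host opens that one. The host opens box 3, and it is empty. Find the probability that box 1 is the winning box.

1/6

Consider each possible location of the gold coin in turn.
If it is in box 1 (prior 1/4): box 2 is available but not opened; box 3 gets probability (1 − 2/3)/2 = 1/6; weight (1/4)·(1/6) = 1/24.
If it is in box 2 (prior 1/4): box 2 holds the prize so is unavailable; the host chooses uniformly among the 2 others, probability 1/2; weight (1/4)·(1/2) = 1/8.
If it is in box 3 (prior 1/4): the host opened box 3, so this case is ruled out; weight (1/4)·0 = 0.
If it is in box 4 (prior 1/4): box 2 is available but not opened, probability 1/3; weight (1/4)·(1/3) = 1/12.
The weights sum to 1/4.
So P(the gold coin in box 1 | the host opened box 3) = (1/24) / (1/4) = 1/6.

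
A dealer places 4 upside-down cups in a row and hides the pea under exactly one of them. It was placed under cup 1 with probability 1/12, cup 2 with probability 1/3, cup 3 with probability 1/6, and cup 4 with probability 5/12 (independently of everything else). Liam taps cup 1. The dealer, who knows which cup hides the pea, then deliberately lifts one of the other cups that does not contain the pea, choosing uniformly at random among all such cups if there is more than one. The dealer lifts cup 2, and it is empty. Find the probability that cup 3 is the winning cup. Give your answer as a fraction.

6/23

Consider each possible location of the pea in turn.
If it is under cup 1 (prior 1/12): the dealer has 3 equally likely choices, so probability 1/3; weight (1/12)·(1/3) = 1/36.
If it is under cup 2 (prior 1/3): the dealer opened cup 2, so this case is ruled out; weight (1/3)·0 = 0.
If it is under cup 3 (prior 1/6): the dealer has 2 equally likely choices, so probability 1/2; weight (1/6)·(1/2) = 1/12.
If it is under cup 4 (prior 5/12): the dealer has 2 equally likely choices, so probability 1/2; weight (5/12)·(1/2) = 5/24.
The weights sum to 23/72.
So P(the pea under cup 3 | the dealer opened cup 2) = (1/12) / (23/72) = 6/23.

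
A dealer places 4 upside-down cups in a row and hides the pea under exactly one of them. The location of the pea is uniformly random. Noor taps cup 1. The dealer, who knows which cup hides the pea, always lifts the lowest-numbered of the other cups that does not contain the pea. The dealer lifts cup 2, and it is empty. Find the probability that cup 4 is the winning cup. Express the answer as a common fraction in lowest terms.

1/3

Condition on the true location of the pea.
If it is under any of cups 1, 3, and 4 (prior 1/4 each): cup 2 is the lowest-numbered option available, probability 1; weight (1/4)·1 = 1/4 each.
If it is under cup 2 (prior 1/4): the dealer opened cup 2, so this case is ruled out; weight (1/4)·0 = 0.
The weights sum to 3/4.
So P(the pea under cup 4 | the dealer opened cup 2) = (1/4) / (3/4) = 1/3.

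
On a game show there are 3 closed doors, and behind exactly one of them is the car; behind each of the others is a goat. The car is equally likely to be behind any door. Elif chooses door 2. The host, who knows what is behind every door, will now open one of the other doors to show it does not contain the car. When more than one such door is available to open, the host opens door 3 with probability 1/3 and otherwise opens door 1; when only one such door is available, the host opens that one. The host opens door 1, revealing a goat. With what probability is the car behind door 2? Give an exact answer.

Apply Bayes' rule, conditioning on where the car actually is.
If it is behind door 1 (prior 1/3): the host opened door 1, so this case is ruled out; weight (1/3)·0 = 0.
If it is behind door 2 (prior 1/3): door 3 is available but not opened, probability 2/3; weight (1/3)·(2/3) = 2/9.
If it is behind door 3 (prior 1/3): only door 1 is available, probability 1; weight (1/3)·1 = 1/3.
The weights sum to 5/9.
So P(the car behind door 2 | the host opened door 1) = (2/9) / (5/9) = 2/5.

2/5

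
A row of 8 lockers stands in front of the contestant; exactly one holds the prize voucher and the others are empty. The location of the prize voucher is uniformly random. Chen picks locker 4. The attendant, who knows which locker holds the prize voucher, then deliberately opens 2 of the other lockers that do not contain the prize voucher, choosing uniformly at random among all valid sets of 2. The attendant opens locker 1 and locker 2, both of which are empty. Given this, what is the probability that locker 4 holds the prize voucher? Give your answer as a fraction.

Condition on the true location of the prize voucher.
If it is in either of lockers 1 and 2 (prior 1/8 each): that locker was opened and seen not to hold the prize — ruled out; weight (1/8)·0 = 0 each.
If it is in any of lockers 3, 5, 6, 7, and 8 (prior 1/8 each): the attendant has 15 equally likely choices, so probability 1/15; weight (1/8)·(1/15) = 1/120 each.
If it is in locker 4 (prior 1/8): the attendant has 21 equally likely choices, so probability 1/21; weight (1/8)·(1/21) = 1/168.
The weights sum to 1/21.
So P(the prize voucher in locker 4 | the attendant opened locker 1 and locker 2) = (1/168) / (1/21) = 1/8.

1/8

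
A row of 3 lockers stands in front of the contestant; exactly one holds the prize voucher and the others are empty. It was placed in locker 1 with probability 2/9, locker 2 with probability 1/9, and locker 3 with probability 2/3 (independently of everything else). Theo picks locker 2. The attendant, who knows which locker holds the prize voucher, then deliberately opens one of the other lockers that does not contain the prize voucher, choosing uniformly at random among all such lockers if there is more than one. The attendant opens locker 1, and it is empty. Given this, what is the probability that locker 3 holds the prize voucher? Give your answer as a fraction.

12/13

Apply Bayes' rule, conditioning on where the prize voucher actually is.
If it is in locker 1 (prior 2/9): the attendant opened locker 1, so this case is ruled out; weight (2/9)·0 = 0.
If it is in locker 2 (prior 1/9): the attendant has 2 equally likely choices, so probability 1/2; weight (1/9)·(1/2) = 1/18.
If it is in locker 3 (prior 2/3): the attendant has no choice, probability 1; weight (2/3)·1 = 2/3.
The weights sum to 13/18.
So P(the prize voucher in locker 3 | the attendant opened locker 1) = (2/3) / (13/18) = 12/13.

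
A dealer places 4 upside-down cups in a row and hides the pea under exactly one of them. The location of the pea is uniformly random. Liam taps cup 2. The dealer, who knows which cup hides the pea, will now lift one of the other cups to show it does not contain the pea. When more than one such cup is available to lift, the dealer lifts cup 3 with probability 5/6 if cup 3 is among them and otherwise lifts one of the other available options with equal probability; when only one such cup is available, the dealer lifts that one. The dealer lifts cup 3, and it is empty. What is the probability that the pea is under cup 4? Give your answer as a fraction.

1/3

Apply Bayes' rule, conditioning on where the pea actually is.
If it is under any of cups 1, 2, and 4 (prior 1/4 each): cup 3 is available, opened with probability 5/6; weight (1/4)·(5/6) = 5/24 each.
If it is under cup 3 (prior 1/4): the dealer opened cup 3, so this case is ruled out; weight (1/4)·0 = 0.
The weights sum to 5/8.
So P(the pea under cup 4 | the dealer opened cup 3) = (5/24) / (5/8) = 1/3.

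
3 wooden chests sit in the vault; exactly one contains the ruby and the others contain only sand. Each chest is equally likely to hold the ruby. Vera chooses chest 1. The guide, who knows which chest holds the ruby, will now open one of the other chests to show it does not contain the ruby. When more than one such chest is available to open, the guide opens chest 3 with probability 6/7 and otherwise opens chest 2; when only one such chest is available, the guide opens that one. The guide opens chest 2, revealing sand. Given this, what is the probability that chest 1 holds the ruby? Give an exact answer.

Condition on the true location of the ruby.
If it is in chest 1 (prior 1/3): chest 3 is available but not opened, probability 1/7; weight (1/3)·(1/7) = 1/21.
If it is in chest 2 (prior 1/3): the guide opened chest 2, so this case is ruled out; weight (1/3)·0 = 0.
If it is in chest 3 (prior 1/3): only chest 2 is available, probability 1; weight (1/3)·1 = 1/3.
The weights sum to 8/21.
So P(the ruby in chest 1 | the guide opened chest 2) = (1/21) / (8/21) = 1/8.

1/8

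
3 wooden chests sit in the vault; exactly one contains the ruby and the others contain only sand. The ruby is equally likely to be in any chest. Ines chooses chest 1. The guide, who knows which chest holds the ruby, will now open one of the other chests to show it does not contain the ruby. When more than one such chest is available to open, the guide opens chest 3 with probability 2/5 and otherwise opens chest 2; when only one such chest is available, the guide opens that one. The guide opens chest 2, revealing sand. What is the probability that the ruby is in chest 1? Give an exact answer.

3/8

Condition on the true location of the ruby.
If it is in chest 1 (prior 1/3): chest 3 is available but not opened, probability 3/5; weight (1/3)·(3/5) = 1/5.
If it is in chest 2 (prior 1/3): the guide opened chest 2, so this case is ruled out; weight (1/3)·0 = 0.
If it is in chest 3 (prior 1/3): only chest 2 is available, probability 1; weight (1/3)·1 = 1/3.
The weights sum to 8/15.
So P(the ruby in chest 1 | the guide opened chest 2) = (1/5) / (8/15) = 3/8.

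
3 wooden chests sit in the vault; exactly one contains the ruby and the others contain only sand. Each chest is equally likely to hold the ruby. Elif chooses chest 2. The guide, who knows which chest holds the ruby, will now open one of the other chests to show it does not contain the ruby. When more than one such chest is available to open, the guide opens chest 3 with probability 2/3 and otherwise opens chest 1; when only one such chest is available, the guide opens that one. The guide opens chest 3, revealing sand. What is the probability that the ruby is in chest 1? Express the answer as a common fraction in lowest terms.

Condition on the true location of the ruby.
If it is in chest 1 (prior 1/3): only chest 3 is available, probability 1; weight (1/3)·1 = 1/3.
If it is in chest 2 (prior 1/3): chest 3 is available, opened with probability 2/3; weight (1/3)·(2/3) = 2/9.
If it is in chest 3 (prior 1/3): the guide opened chest 3, so this case is ruled out; weight (1/3)·0 = 0.
The weights sum to 5/9.
So P(the ruby in chest 1 | the guide opened chest 3) = (1/3) / (5/9) = 3/5.

3/5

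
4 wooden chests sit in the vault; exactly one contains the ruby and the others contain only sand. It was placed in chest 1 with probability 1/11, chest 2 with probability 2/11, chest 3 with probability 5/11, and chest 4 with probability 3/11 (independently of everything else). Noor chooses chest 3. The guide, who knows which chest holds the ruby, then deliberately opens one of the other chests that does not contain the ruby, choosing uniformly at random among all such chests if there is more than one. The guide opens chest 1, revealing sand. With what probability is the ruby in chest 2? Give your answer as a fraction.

Condition on the true location of the ruby.
If it is in chest 1 (prior 1/11): the guide opened chest 1, so this case is ruled out; weight (1/11)·0 = 0.
If it is in chest 2 (prior 2/11): the guide has 2 equally likely choices, so probability 1/2; weight (2/11)·(1/2) = 1/11.
If it is in chest 3 (prior 5/11): the guide has 3 equally likely choices, so probability 1/3; weight (5/11)·(1/3) = 5/33.
If it is in chest 4 (prior 3/11): the guide has 2 equally likely choices, so probability 1/2; weight (3/11)·(1/2) = 3/22.
The weights sum to 25/66.
So P(the ruby in chest 2 | the guide opened chest 1) = (1/11) / (25/66) = 6/25.

6/25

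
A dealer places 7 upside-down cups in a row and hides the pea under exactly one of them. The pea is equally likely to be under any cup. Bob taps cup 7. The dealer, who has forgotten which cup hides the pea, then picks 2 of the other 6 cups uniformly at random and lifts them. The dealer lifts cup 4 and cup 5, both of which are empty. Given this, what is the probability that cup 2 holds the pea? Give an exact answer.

1/5

Apply Bayes' rule, conditioning on where the pea actually is.
If it is under any of cups 1, 2, 3, 6, and 7 (prior 1/7 each): the dealer picks exactly this set with probability 1/15 regardless, and none is the prize; weight (1/7)·(1/15) = 1/105 each.
If it is under either of cups 4 and 5 (prior 1/7 each): that cup was opened and seen not to hold the prize — ruled out; weight (1/7)·0 = 0 each.
The weights sum to 1/21.
So P(the pea under cup 2 | the dealer opened cup 4 and cup 5) = (1/105) / (1/21) = 1/5.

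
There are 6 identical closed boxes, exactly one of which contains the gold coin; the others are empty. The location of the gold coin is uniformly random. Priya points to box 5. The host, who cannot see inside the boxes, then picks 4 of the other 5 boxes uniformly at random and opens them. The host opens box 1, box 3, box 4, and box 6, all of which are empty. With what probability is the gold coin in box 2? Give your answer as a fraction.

1/2

Apply Bayes' rule, conditioning on where the gold coin actually is.
If it is in any of boxes 1, 3, 4, and 6 (prior 1/6 each): that box was opened and seen not to hold the prize — ruled out; weight (1/6)·0 = 0 each.
If it is in either of boxes 2 and 5 (prior 1/6 each): the host picks exactly this set with probability 1/5 regardless, and none is the prize; weight (1/6)·(1/5) = 1/30 each.
The weights sum to 1/15.
So P(the gold coin in box 2 | the host opened box 1, box 3, box 4, and box 6) = (1/30) / (1/15) = 1/2.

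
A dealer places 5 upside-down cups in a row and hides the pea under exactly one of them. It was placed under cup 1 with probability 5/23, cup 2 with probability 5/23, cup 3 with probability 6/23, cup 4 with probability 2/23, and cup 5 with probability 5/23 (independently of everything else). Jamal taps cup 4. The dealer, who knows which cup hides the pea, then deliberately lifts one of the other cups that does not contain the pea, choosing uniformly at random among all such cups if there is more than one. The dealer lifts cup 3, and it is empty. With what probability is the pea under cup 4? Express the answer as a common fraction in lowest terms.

1/11

Condition on the true location of the pea.
If it is under any of cups 1, 2, and 5 (prior 5/23 each): the dealer has 3 equally likely choices, so probability 1/3; weight (5/23)·(1/3) = 5/69 each.
If it is under cup 3 (prior 6/23): the dealer opened cup 3, so this case is ruled out; weight (6/23)·0 = 0.
If it is under cup 4 (prior 2/23): the dealer has 4 equally likely choices, so probability 1/4; weight (2/23)·(1/4) = 1/46.
The weights sum to 11/46.
So P(the pea under cup 4 | the dealer opened cup 3) = (1/46) / (11/46) = 1/11.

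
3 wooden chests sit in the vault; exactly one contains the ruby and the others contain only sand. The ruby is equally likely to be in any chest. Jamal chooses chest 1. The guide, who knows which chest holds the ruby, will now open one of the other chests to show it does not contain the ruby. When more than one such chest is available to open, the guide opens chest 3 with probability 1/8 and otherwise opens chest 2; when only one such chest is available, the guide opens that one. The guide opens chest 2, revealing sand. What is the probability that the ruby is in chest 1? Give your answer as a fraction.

Apply Bayes' rule, conditioning on where the ruby actually is.
If it is in chest 1 (prior 1/3): chest 3 is available but not opened, probability 7/8; weight (1/3)·(7/8) = 7/24.
If it is in chest 2 (prior 1/3): the guide opened chest 2, so this case is ruled out; weight (1/3)·0 = 0.
If it is in chest 3 (prior 1/3): only chest 2 is available, probability 1; weight (1/3)·1 = 1/3.
The weights sum to 5/8.
So P(the ruby in chest 1 | the guide opened chest 2) = (7/24) / (5/8) = 7/15.

7/15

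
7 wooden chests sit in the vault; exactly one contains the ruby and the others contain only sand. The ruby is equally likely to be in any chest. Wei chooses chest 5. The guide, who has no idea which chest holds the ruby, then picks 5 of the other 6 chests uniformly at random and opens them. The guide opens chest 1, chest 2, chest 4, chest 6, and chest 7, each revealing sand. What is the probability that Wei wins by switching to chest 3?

1/2

Apply Bayes' rule, conditioning on where the ruby actually is.
If it is in any of chests 1, 2, 4, 6, and 7 (prior 1/7 each): that chest was opened and seen not to hold the prize — ruled out; weight (1/7)·0 = 0 each.
If it is in either of chests 3 and 5 (prior 1/7 each): the guide picks exactly this set with probability 1/6 regardless, and none is the prize; weight (1/7)·(1/6) = 1/42 each.
The weights sum to 1/21.
So P(the ruby in chest 3 | the guide opened chest 1, chest 2, chest 4, chest 6, and chest 7) = (1/42) / (1/21) = 1/2.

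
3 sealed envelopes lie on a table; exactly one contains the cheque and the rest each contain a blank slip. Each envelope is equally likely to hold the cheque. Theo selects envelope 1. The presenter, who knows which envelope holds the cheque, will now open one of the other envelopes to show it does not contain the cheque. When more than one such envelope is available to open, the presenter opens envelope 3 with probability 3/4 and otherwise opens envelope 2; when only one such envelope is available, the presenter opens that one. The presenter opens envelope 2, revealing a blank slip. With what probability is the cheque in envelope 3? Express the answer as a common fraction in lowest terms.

Condition on the true location of the cheque.
If it is in envelope 1 (prior 1/3): envelope 3 is available but not opened, probability 1/4; weight (1/3)·(1/4) = 1/12.
If it is in envelope 2 (prior 1/3): the presenter opened envelope 2, so this case is ruled out; weight (1/3)·0 = 0.
If it is in envelope 3 (prior 1/3): only envelope 2 is available, probability 1; weight (1/3)·1 = 1/3.
The weights sum to 5/12.
So P(the cheque in envelope 3 | the presenter opened envelope 2) = (1/3) / (5/12) = 4/5.

4/5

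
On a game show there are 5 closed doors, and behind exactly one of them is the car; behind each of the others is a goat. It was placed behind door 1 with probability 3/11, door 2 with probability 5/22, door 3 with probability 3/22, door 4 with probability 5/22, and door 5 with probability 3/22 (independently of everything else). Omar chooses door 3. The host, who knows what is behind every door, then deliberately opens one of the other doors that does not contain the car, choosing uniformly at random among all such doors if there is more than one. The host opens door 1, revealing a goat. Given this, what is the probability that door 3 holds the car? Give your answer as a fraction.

Apply Bayes' rule, conditioning on where the car actually is.
If it is behind door 1 (prior 3/11): the host opened door 1, so this case is ruled out; weight (3/11)·0 = 0.
If it is behind either of doors 2 and 4 (prior 5/22 each): the host has 3 equally likely choices, so probability 1/3; weight (5/22)·(1/3) = 5/66 each.
If it is behind door 3 (prior 3/22): the host has 4 equally likely choices, so probability 1/4; weight (3/22)·(1/4) = 3/88.
If it is behind door 5 (prior 3/22): the host has 3 equally likely choices, so probability 1/3; weight (3/22)·(1/3) = 1/22.
The weights sum to 61/264.
So P(the car behind door 3 | the host opened door 1) = (3/88) / (61/264) = 9/61.

9/61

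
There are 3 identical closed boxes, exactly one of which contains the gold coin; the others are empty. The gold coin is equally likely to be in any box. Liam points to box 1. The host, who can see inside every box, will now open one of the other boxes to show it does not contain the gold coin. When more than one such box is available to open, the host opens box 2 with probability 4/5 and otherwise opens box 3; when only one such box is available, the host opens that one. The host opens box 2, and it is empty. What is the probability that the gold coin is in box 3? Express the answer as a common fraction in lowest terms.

Consider each possible location of the gold coin in turn.
If it is in box 1 (prior 1/3): box 2 is available, opened with probability 4/5; weight (1/3)·(4/5) = 4/15.
If it is in box 2 (prior 1/3): the host opened box 2, so this case is ruled out; weight (1/3)·0 = 0.
If it is in box 3 (prior 1/3): only box 2 is available, probability 1; weight (1/3)·1 = 1/3.
The weights sum to 3/5.
So P(the gold coin in box 3 | the host opened box 2) = (1/3) / (3/5) = 5/9.

5/9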